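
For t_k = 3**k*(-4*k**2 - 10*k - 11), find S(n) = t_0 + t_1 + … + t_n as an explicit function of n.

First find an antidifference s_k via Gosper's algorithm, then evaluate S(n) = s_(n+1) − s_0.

Step 1: r(k) = 3*(4*k**2 + 18*k + 25)/(4*k**2 + 10*k + 11).
Take A(k)=3, B(k)=1, C(k)=k**2 + 5*k/2 + 11/4.
Key eq: (3)·f(k+1) = (1)·f(k) + (k**2 + 5*k/2 + 11/4).
deg f ≤ 2 (via 0,0,2).
A polynomial solution: f(k) = (2*k**2 - k + 4)/4.
Get s_k = R·t_k = 3**k*(-2*k**2 + k - 4) with R(k) = B(k−1)f(k)/C(k) = (2*k**2 - k + 4)/(4*k**2 + 10*k + 11).
Verify: 3**k*(-4*k**2 - 10*k - 11) matches t_k.
s_(n+1) = 3**(n + 1)*(-2*n**2 - 3*n - 5) and s_(0) = -4, so S(n) = -6*3**n*n**2 - 9*3**n*n - 15*3**n + 4.

S(n) = -6*3**n*n**2 - 9*3**n*n - 15*3**n + 4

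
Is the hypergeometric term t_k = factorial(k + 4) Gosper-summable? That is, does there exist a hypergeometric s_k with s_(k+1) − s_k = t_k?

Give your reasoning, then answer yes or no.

Ratio r(k) = k + 5.
Normal form (A,B,C) = (k + 5, 1, 1).
f must satisfy (k + 5)·f(k+1) − (1)·f(k) = 1.
deg f ≤ -1 (via 1,0,0).
d = -1 < 0 ⇒ no nonzero polynomial f; not summable.

No; the degree bound rules out any f.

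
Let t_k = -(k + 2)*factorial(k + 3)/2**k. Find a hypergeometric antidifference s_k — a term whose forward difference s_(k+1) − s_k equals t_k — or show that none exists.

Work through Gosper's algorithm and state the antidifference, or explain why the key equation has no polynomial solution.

s_k = -2**(1 - k)*factorial(k + 3)

t_(k+1)/t_k = (k + 3)*(k + 4)/(2*(k + 2)).
Gosper form: A/B · C(k+1)/C(k) with A=k/2 + 2, B=1, C=k + 2.
f must satisfy (k/2 + 2)·f(k+1) − (1)·f(k) = k + 2.
deg f ≤ 0 (via 1,0,1).
Solve for f: f(k) = 2 (degree 0 ≤ 0).
So s_k = (B(k−1)f/C)·t_k = (2/(k + 2))·t_k = -2**(1 - k)*factorial(k + 3).
Verify: -(k + 2)*factorial(k + 3)/2**k matches t_k.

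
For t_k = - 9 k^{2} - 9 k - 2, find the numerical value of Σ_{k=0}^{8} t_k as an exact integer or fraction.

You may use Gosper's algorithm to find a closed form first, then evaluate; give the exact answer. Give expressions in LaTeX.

The ratio is (9*k**2 + 27*k + 20)/(9*k**2 + 9*k + 2).
Normal form (A,B,C) = (1, 1, k**2 + k + 2/9).
Set up (1)·f(k+1) − (1)·f(k) − (k**2 + k + 2/9) = 0.
deg f ≤ 3 (via 0,0,2).
Coefficient equations give f(k) = k*(3*k**2 - 1)/9.
R(k) = B(k−1)·f(k)/C(k) = k*(3*k**2 - 1)/((3*k + 1)*(3*k + 2)); s_k = R·t_k = -3*k**3 + k.
Verify: -9*k**2 - 9*k - 2 matches t_k.
Telescoping: Σ = s_(9) − s_(0) = -2178 − (0) = -2178.

Σ = -2178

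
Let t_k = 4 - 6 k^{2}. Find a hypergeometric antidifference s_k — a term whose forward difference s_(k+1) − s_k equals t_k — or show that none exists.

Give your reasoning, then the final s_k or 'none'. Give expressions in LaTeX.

Ratio r(k) = (3*(k + 1)**2 - 2)/(3*k**2 - 2).
Take A(k)=1, B(k)=1, C(k)=k**2 - 2/3.
f must satisfy (1)·f(k+1) − (1)·f(k) = k**2 - 2/3.
Bound: deg f ≤ 3.
Solving with deg f ≤ 3: f(k) = k*(2*k**2 - 3*k - 3)/6.
Get s_k = R·t_k = k*(-2*k**2 + 3*k + 3) with R(k) = B(k−1)f(k)/C(k) = k*(2*k**2 - 3*k - 3)/(2*(3*k**2 - 2)).
Check: Δs_k = 4 - 6*k**2. ✓

s_k = k \left(- 2 k^{2} + 3 k + 3\right)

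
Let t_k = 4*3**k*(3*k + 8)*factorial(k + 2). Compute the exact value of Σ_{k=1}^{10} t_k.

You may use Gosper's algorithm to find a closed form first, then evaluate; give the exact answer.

Σ = 4412392214630328

t_(k+1)/t_k = 3*(k + 3)*(3*k + 11)/(3*k + 8).
Gosper form: A/B · C(k+1)/C(k) with A=3*k + 9, B=1, C=k + 8/3.
Set up (3*k + 9)·f(k+1) − (1)·f(k) − (k + 8/3) = 0.
Degrees (1,0,1) ⇒ d ≤ 0.
Solving with deg f ≤ 0: f(k) = 1/3.
R(k) = B(k−1)·f(k)/C(k) = 1/(3*k + 8); s_k = R·t_k = 4*3**k*factorial(k + 2).
Verify: 4*3**k*(3*k + 8)*factorial(k + 2) matches t_k.
Σ_(k=1)^(10) t_k = s_(11) − s_(1) = 4412392214630400 − (72) = 4412392214630328.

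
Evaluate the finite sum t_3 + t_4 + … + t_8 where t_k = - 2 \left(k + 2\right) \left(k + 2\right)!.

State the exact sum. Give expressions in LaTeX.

The ratio is (k + 3)**2/(k + 2).
So A=k + 3 and B=1, with C=k + 2.
Solve (k + 3)·f(k+1) − (1)·f(k) = k + 2.
Bound: deg f ≤ 0.
Solving with deg f ≤ 0: f(k) = 1.
Certificate R = B(k−1)f/C = 1/(k + 2) gives s_k = -2*factorial(k + 2).
Δs = -2*(k + 2)*factorial(k + 2), as required.
Evaluate s at k=9 and k=3: -79833600 and -240; difference -79833360.

Σ = -79833360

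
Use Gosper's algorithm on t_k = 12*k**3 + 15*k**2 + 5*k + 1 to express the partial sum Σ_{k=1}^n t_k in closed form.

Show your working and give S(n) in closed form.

Compute t_(k+1)/t_k: get (12*k**3 + 51*k**2 + 71*k + 33)/(12*k**3 + 15*k**2 + 5*k + 1).
Gosper form: A/B · C(k+1)/C(k) with A=1, B=1, C=k**3 + 5*k**2/4 + 5*k/12 + 1/12.
Need (1)·f(k+1) − (1)·f(k) = k**3 + 5*k**2/4 + 5*k/12 + 1/12.
d = 4 from the (0,0,3) case.
Solving with deg f ≤ 4: f(k) = k*(3*k**3 - k**2 - 2*k + 1)/12.
R(k) = B(k−1)·f(k)/C(k) = k*(3*k**3 - k**2 - 2*k + 1)/(12*k**3 + 15*k**2 + 5*k + 1); s_k = R·t_k = k*(3*k**3 - k**2 - 2*k + 1).
s_(k+1) − s_k = 12*k**3 + 15*k**2 + 5*k + 1 = t_k.
Evaluate: s_(n+1) = 3*n**4 + 11*n**3 + 13*n**2 + 6*n + 1; subtract s_(1) = 1 ⇒ S(n) = n*(3*n**3 + 11*n**2 + 13*n + 6).

S(n) = n*(3*n**3 + 11*n**2 + 13*n + 6)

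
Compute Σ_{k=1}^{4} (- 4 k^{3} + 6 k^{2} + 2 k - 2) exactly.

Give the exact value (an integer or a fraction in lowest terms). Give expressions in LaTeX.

Σ = -208

Ratio r(k) = (2*k**3 + 3*k**2 - k - 1)/(2*k**3 - 3*k**2 - k + 1).
Normal form (A,B,C) = (1, 1, k**3 - 3*k**2/2 - k/2 + 1/2).
Key eq: (1)·f(k+1) = (1)·f(k) + (k**3 - 3*k**2/2 - k/2 + 1/2).
From deg A=0, deg B=0, deg C=3: d=4.
Coefficient equations give f(k) = k*(k - 2)*(k**2 - 2*k - 1)/4.
Certificate R = B(k−1)f/C = k*(k - 2)*(k**2 - 2*k - 1)/(2*(2*k - 1)*(k**2 - k - 1)) gives s_k = k*(-k**3 + 4*k**2 - 3*k - 2).
Verify: -4*k**3 + 6*k**2 + 2*k - 2 matches t_k.
Σ_(k=1)^(4) t_k = s_(5) − s_(1) = -210 − (-2) = -208.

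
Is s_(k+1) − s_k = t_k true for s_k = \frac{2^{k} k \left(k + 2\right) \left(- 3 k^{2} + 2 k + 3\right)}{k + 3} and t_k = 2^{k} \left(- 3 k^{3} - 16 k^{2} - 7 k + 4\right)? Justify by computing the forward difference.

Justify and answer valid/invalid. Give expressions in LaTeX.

Invalid: residual \frac{2^{k} \left(3 k^{4} + 22 k^{3} + 57 k^{2} + 20 k - 12\right)}{k^{2} + 7 k + 12} ≠ 0.

s_(k+1) = 2**(k + 1)*(k + 1)*(k + 3)*(2*k - 3*(k + 1)**2 + 5)/(k + 4)
s_(k+1) − s_k = 2**k*(-3*k**5 - 34*k**4 - 133*k**3 - 180*k**2 - 36*k + 36)/(k**2 + 7*k + 12)
(s_(k+1) − s_k) − t_k = 2**k*(3*k**4 + 22*k**3 + 57*k**2 + 20*k - 12)/(k**2 + 7*k + 12)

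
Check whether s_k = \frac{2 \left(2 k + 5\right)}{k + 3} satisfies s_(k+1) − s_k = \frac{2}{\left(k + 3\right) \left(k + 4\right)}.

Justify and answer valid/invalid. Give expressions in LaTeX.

s_(k+1) = 2*(2*k + 7)/(k + 4)
s_(k+1) − s_k = 2/(k**2 + 7*k + 12)
(s_(k+1) − s_k) − t_k = 0

Valid: the claim telescopes to t_k.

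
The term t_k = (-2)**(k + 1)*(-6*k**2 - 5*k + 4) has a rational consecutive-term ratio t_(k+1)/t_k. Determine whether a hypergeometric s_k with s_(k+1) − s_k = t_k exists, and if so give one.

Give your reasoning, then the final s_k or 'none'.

s_k = (-2)**(k + 1)*(2*k**2 - k - 2)

The ratio is 2*(-6*k**2 - 17*k - 7)/(6*k**2 + 5*k - 4).
A = -2, B = 1, C = k**2 + 5*k/6 - 2/3.
Set up (-2)·f(k+1) − (1)·f(k) − (k**2 + 5*k/6 - 2/3) = 0.
Bound: deg f ≤ 2.
Match coefficients ⇒ f(k) = -(2*k**2 - k - 2)/6.
Certificate R = B(k−1)f/C = -(2*k**2 - k - 2)/((2*k - 1)*(3*k + 4)) gives s_k = (-2)**(k + 1)*(2*k**2 - k - 2).
Verify: (-2)**(k + 1)*(-6*k**2 - 5*k + 4) matches t_k.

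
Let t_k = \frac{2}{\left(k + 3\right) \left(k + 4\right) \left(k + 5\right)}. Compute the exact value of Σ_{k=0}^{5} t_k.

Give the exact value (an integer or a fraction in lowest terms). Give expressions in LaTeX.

Σ = 13/180

t_(k+1)/t_k = (k + 3)/(k + 6).
Factor: A=k + 3; B=k + 6; C=1.
Need (k + 3)·f(k+1) − (k + 5)·f(k) = 1.
d = 2 from the (1,1,0) case.
A polynomial solution: f(k) = k*(k + 7)/24.
Then R = B(k−1)f/C = k*(k + 5)*(k + 7)/24, so s_k = R(k)·t_k = k*(k + 7)/(12*(k + 3)*(k + 4)).
Check: Δs_k = 2/(k**3 + 12*k**2 + 47*k + 60). ✓
Sum = s_(6) − s_(0); s_(6) = 13/180, s_(0) = 0 ⇒ 13/180.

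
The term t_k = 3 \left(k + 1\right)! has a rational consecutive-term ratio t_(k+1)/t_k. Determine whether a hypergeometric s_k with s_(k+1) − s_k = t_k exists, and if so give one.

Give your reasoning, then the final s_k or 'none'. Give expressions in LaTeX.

not Gosper-summable; s_k does not exist

t_(k+1)/t_k = k + 2.
A = k + 2, B = 1, C = 1.
Need (k + 2)·f(k+1) − (1)·f(k) = 1.
From deg A=1, deg B=0, deg C=0: d=-1.
Bound -1 < 0, so the key equation has no polynomial solution.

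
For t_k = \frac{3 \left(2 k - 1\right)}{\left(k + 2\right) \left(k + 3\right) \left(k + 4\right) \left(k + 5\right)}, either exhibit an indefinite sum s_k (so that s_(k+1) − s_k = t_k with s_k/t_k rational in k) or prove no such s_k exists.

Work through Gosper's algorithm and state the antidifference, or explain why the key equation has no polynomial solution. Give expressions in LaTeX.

s_k = \frac{k \left(k^{2} + 9 k - 46\right)}{24 \left(k + 2\right) \left(k + 3\right) \left(k + 4\right)}

The ratio is (k + 2)*(2*k + 1)/((k + 6)*(2*k - 1)).
A = k + 2, B = k + 6, C = k - 1/2.
Key eq: (k + 2)·f(k+1) = (k + 5)·f(k) + (k - 1/2).
Degrees (1,1,1) ⇒ d ≤ 3.
Match coefficients ⇒ f(k) = k*(k**2 + 9*k - 46)/144.
R(k) = B(k−1)·f(k)/C(k) = k*(k + 5)*(k**2 + 9*k - 46)/(72*(2*k - 1)); s_k = R·t_k = k*(k**2 + 9*k - 46)/(24*(k + 2)*(k + 3)*(k + 4)).
s_(k+1) − s_k = 3*(2*k - 1)/(k**4 + 14*k**3 + 71*k**2 + 154*k + 120) = t_k.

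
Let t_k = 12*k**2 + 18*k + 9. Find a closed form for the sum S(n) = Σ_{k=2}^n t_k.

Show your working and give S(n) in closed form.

S(n) = 4*n**3 + 15*n**2 + 20*n - 39

The ratio is (4*k**2 + 14*k + 13)/(4*k**2 + 6*k + 3).
A = 1, B = 1, C = k**2 + 3*k/2 + 3/4.
Set up (1)·f(k+1) − (1)·f(k) − (k**2 + 3*k/2 + 3/4) = 0.
Bound: deg f ≤ 3.
A polynomial solution: f(k) = k*(4*k**2 + 3*k + 2)/12.
Certificate R = B(k−1)f/C = k*(4*k**2 + 3*k + 2)/(3*(4*k**2 + 6*k + 3)) gives s_k = k*(4*k**2 + 3*k + 2).
s_(k+1) − s_k = 12*k**2 + 18*k + 9 = t_k.
Σ_(k=2)^n t_k = s_(n+1) − s_(2) = (4*n**3 + 15*n**2 + 20*n + 9) − (48), i.e. 4*n**3 + 15*n**2 + 20*n - 39.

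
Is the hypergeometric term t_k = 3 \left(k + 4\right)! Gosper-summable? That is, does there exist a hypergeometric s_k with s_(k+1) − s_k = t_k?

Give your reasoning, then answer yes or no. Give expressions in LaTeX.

No. Not Gosper-summable.

r(k) = k + 5 after simplifying.
A = k + 5, B = 1, C = 1.
Key eq: (k + 5)·f(k+1) = (1)·f(k) + (1).
From deg A=1, deg B=0, deg C=0: d=-1.
d = -1 < 0 ⇒ no nonzero polynomial f; not summable.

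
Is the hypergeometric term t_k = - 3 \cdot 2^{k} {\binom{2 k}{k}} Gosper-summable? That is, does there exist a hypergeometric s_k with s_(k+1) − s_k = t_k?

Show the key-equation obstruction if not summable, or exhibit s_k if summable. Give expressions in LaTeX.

No — t_k has no hypergeometric antidifference.

Compute t_(k+1)/t_k: get 4*(2*k + 1)/(k + 1).
Factor: A=8*k + 4; B=k + 1; C=1.
Set up (8*k + 4)·f(k+1) − (k)·f(k) − (1) = 0.
deg f ≤ -1 (via 1,1,0).
d = -1 < 0 ⇒ no nonzero polynomial f; not summable.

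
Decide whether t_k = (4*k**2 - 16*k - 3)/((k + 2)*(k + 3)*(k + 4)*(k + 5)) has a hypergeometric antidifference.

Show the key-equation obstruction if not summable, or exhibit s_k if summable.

Ratio r(k) = (4*k**3 - 31*k - 30)/(4*k**3 + 8*k**2 - 99*k - 18).
So A=k + 2 and B=k + 6, with C=k**2 - 4*k - 3/4.
Set up (k + 2)·f(k+1) − (k + 5)·f(k) − (k**2 - 4*k - 3/4) = 0.
deg f ≤ 3 (via 1,1,2).
Solve for f: f(k) = k*(k**2 - 23*k + 10)/32 (degree 3 ≤ 3).
R(k) = B(k−1)·f(k)/C(k) = k*(k + 5)*(k**2 - 23*k + 10)/(8*(4*k**2 - 16*k - 3)); s_k = R·t_k = k*(k**2 - 23*k + 10)/(8*(k + 2)*(k + 3)*(k + 4)).
Verify: (4*k**2 - 16*k - 3)/(k**4 + 14*k**3 + 71*k**2 + 154*k + 120) matches t_k.

Yes. s_k = k*(k**2 - 23*k + 10)/(8*(k + 2)*(k + 3)*(k + 4)).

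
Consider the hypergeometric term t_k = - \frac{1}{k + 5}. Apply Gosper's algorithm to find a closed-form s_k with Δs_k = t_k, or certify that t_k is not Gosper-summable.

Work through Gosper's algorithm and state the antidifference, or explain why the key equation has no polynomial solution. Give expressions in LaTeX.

none (Gosper's algorithm certifies no s_k)

r(k) = (k + 5)/(k + 6) after simplifying.
Take A(k)=k + 5, B(k)=k + 6, C(k)=1.
Key eq: (k + 5)·f(k+1) = (k + 5)·f(k) + (1).
Degrees (1,1,0) ⇒ d ≤ 0.
Write f(k) = c0. Then LHS − RHS = -1, requiring -1 = 0: contradictory. No certificate.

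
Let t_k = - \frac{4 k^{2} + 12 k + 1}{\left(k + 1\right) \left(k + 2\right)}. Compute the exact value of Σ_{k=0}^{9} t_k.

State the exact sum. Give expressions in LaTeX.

Step 1: r(k) = (k + 1)*(12*k + 4*(k + 1)**2 + 13)/((k + 3)*(4*k**2 + 12*k + 1)).
Normal form (A,B,C) = (k + 1, k + 3, k**2 + 3*k + 1/4).
f must satisfy (k + 1)·f(k+1) − (k + 2)·f(k) = k**2 + 3*k + 1/4.
Bound: deg f ≤ 2.
Match coefficients ⇒ f(k) = k*(4*k - 3)/4.
Then R = B(k−1)f/C = k*(k + 2)*(4*k - 3)/(4*k**2 + 12*k + 1), so s_k = R(k)·t_k = k*(3 - 4*k)/(k + 1).
Δs = (-4*k**2 - 12*k - 1)/(k**2 + 3*k + 2), as required.
Σ_(k=0)^(9) t_k = s_(10) − s_(0) = -370/11 − (0) = -370/11.

Σ = -370/11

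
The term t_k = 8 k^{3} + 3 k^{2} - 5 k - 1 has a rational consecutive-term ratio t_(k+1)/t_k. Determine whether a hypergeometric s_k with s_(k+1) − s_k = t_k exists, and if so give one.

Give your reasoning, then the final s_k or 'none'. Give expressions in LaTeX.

r(k) = (8*k**3 + 27*k**2 + 25*k + 5)/(8*k**3 + 3*k**2 - 5*k - 1) after simplifying.
So A=1 and B=1, with C=k**3 + 3*k**2/8 - 5*k/8 - 1/8.
Set up (1)·f(k+1) − (1)·f(k) − (k**3 + 3*k**2/8 - 5*k/8 - 1/8) = 0.
d = 4 from the (0,0,3) case.
Solve for f: f(k) = k*(2*k**3 - 3*k**2 - 2*k + 2)/8 (degree 4 ≤ 4).
R(k) = B(k−1)·f(k)/C(k) = k*(2*k**3 - 3*k**2 - 2*k + 2)/(8*k**3 + 3*k**2 - 5*k - 1); s_k = R·t_k = k*(2*k**3 - 3*k**2 - 2*k + 2).
Δs = 8*k**3 + 3*k**2 - 5*k - 1, as required.

s_k = k \left(2 k^{3} - 3 k^{2} - 2 k + 2\right)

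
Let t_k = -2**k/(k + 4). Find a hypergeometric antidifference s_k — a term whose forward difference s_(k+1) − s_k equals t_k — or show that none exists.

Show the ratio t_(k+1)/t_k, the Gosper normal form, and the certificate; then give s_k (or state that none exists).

not Gosper-summable; s_k does not exist

The ratio is 2*(k + 4)/(k + 5).
Take A(k)=2*k + 8, B(k)=k + 5, C(k)=1.
Solve (2*k + 8)·f(k+1) − (k + 4)·f(k) = 1.
deg f ≤ -1 (via 1,1,0).
d = -1 < 0 ⇒ no nonzero polynomial f; not summable.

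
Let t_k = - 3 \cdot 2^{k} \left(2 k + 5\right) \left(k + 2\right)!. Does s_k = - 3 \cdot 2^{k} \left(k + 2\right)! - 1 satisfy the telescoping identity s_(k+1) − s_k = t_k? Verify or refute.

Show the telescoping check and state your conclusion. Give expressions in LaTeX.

valid (s_(k+1) − s_k reduces to t_k)

s_(k+1) = -3*2**(k + 1)*factorial(k + 3) - 1
s_(k+1) − s_k = -3*2**k*(2*k + 5)*factorial(k + 2)
(s_(k+1) − s_k) − t_k = 0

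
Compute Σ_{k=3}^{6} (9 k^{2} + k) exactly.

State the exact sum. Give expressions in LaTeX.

Σ = 792

Step 1: r(k) = (k + 9*(k + 1)**2 + 1)/(k*(9*k + 1)).
Normal form (A,B,C) = (1, 1, k**2 + k/9).
Solve (1)·f(k+1) − (1)·f(k) = k**2 + k/9.
Bound: deg f ≤ 3.
A polynomial solution: f(k) = k*(k - 1)*(3*k - 1)/9.
Certificate R = B(k−1)f/C = (k - 1)*(3*k - 1)/(9*k + 1) gives s_k = k*(3*k**2 - 4*k + 1).
s_(k+1) − s_k = k*(9*k + 1) = t_k.
Sum = s_(7) − s_(3); s_(7) = 840, s_(3) = 48 ⇒ 792.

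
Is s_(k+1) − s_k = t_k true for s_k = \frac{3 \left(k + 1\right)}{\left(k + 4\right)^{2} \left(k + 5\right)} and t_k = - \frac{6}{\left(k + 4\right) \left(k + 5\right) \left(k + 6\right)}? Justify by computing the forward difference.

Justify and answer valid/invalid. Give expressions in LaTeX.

s_(k+1) = 3*(k + 2)/((k + 5)**2*(k + 6))
s_(k+1) − s_k = 3*(-2*k**2 - 9*k + 2)/(k**5 + 24*k**4 + 229*k**3 + 1086*k**2 + 2560*k + 2400)
(s_(k+1) − s_k) − t_k = 9*(3*k + 14)/(k**5 + 24*k**4 + 229*k**3 + 1086*k**2 + 2560*k + 2400)

Invalid: residual \frac{9 \left(3 k + 14\right)}{k^{5} + 24 k^{4} + 229 k^{3} + 1086 k^{2} + 2560 k + 2400} ≠ 0.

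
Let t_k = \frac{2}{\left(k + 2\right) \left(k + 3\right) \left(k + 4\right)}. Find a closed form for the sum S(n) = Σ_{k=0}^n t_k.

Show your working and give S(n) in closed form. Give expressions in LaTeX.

Ratio r(k) = (k + 2)/(k + 5).
Factor: A=k + 2; B=k + 5; C=1.
Set up (k + 2)·f(k+1) − (k + 4)·f(k) − (1) = 0.
Bound: deg f ≤ 2.
Solving with deg f ≤ 2: f(k) = k*(k + 5)/12.
Then R = B(k−1)f/C = k*(k + 4)*(k + 5)/12, so s_k = R(k)·t_k = k*(k + 5)/(6*(k + 2)*(k + 3)).
s_(k+1) − s_k = 2/(k**3 + 9*k**2 + 26*k + 24) = t_k.
Evaluate: s_(n+1) = (n**2 + 7*n + 6)/(6*(n**2 + 7*n + 12)); subtract s_(0) = 0 ⇒ S(n) = (n**2 + 7*n + 6)/(6*(n**2 + 7*n + 12)).

S(n) = \frac{n^{2} + 7 n + 6}{6 \left(n^{2} + 7 n + 12\right)}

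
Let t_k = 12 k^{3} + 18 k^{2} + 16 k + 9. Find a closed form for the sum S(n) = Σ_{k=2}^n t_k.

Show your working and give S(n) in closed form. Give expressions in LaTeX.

S(n) = 3 n^{4} + 12 n^{3} + 20 n^{2} + 20 n - 55

t_(k+1)/t_k = (12*k**3 + 54*k**2 + 88*k + 55)/(12*k**3 + 18*k**2 + 16*k + 9).
Gosper form: A/B · C(k+1)/C(k) with A=1, B=1, C=k**3 + 3*k**2/2 + 4*k/3 + 3/4.
Key eq: (1)·f(k+1) = (1)·f(k) + (k**3 + 3*k**2/2 + 4*k/3 + 3/4).
d = 4 from the (0,0,3) case.
Solve for f: f(k) = k*(3*k**3 + 2*k + 4)/12 (degree 4 ≤ 4).
So s_k = (B(k−1)f/C)·t_k = (k*(3*k**3 + 2*k + 4)/(12*k**3 + 18*k**2 + 16*k + 9))·t_k = k*(3*k**3 + 2*k + 4).
Check: Δs_k = 12*k**3 + 18*k**2 + 16*k + 9. ✓
Σ_(k=2)^n t_k = s_(n+1) − s_(2) = (3*n**4 + 12*n**3 + 20*n**2 + 20*n + 9) − (64), i.e. 3*n**4 + 12*n**3 + 20*n**2 + 20*n - 55.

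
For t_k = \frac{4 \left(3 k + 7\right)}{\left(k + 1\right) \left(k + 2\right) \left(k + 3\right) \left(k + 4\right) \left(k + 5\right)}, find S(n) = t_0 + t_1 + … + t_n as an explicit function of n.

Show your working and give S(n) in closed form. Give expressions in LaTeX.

S(n) = \frac{n^{3} + 11 n^{2} + 38 n + 28}{3 \left(n^{3} + 11 n^{2} + 38 n + 40\right)}

Ratio r(k) = (k + 1)*(3*k + 10)/((k + 6)*(3*k + 7)).
Factor: A=k + 1; B=k + 6; C=k + 7/3.
Solve (k + 1)·f(k+1) − (k + 5)·f(k) = k + 7/3.
Bound: deg f ≤ 4.
Solving with deg f ≤ 4: f(k) = k*(k + 2)*(k**2 + 8*k + 19)/36.
Get s_k = R·t_k = k*(k**2 + 8*k + 19)/(3*(k**3 + 8*k**2 + 19*k + 12)) with R(k) = B(k−1)f(k)/C(k) = k*(k + 2)*(k + 5)*(k**2 + 8*k + 19)/(12*(3*k + 7)).
Δs = 4*(3*k + 7)/(k**5 + 15*k**4 + 85*k**3 + 225*k**2 + 274*k + 120), as required.
Evaluate: s_(n+1) = (n**3 + 11*n**2 + 38*n + 28)/(3*(n**3 + 11*n**2 + 38*n + 40)); subtract s_(0) = 0 ⇒ S(n) = (n**3 + 11*n**2 + 38*n + 28)/(3*(n**3 + 11*n**2 + 38*n + 40)).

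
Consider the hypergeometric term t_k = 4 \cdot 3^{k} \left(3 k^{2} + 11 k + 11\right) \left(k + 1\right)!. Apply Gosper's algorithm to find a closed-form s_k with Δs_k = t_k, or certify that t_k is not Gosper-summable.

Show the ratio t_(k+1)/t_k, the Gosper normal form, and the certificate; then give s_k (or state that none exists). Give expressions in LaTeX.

s_k = 4 \cdot 3^{k} \left(k + 1\right) \left(k + 1\right)!

t_(k+1)/t_k = 3*(3*k**3 + 23*k**2 + 59*k + 50)/(3*k**2 + 11*k + 11).
Factor: A=3*k + 6; B=1; C=k**2 + 11*k/3 + 11/3.
Solve (3*k + 6)·f(k+1) − (1)·f(k) = k**2 + 11*k/3 + 11/3.
Bound: deg f ≤ 1.
Coefficient equations give f(k) = (k + 1)/3.
Get s_k = R·t_k = 4*3**k*(k + 1)*factorial(k + 1) with R(k) = B(k−1)f(k)/C(k) = (k + 1)/(3*k**2 + 11*k + 11).
Check: Δs_k = 4*3**k*(3*k**2 + 11*k + 11)*factorial(k + 1). ✓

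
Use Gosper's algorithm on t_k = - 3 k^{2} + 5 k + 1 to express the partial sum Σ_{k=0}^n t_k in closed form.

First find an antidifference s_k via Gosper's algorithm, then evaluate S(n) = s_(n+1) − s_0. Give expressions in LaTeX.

Ratio r(k) = (3*k**2 + k - 3)/(3*k**2 - 5*k - 1).
A = 1, B = 1, C = k**2 - 5*k/3 - 1/3.
f must satisfy (1)·f(k+1) − (1)·f(k) = k**2 - 5*k/3 - 1/3.
deg f ≤ 3 (via 0,0,2).
A polynomial solution: f(k) = k*(k**2 - 4*k + 2)/3.
Certificate R = B(k−1)f/C = k*(k**2 - 4*k + 2)/(3*k**2 - 5*k - 1) gives s_k = k*(-k**2 + 4*k - 2).
Check: Δs_k = -3*k**2 + 5*k + 1. ✓
s_(n+1) = -n**3 + n**2 + 3*n + 1 and s_(0) = 0, so S(n) = -n**3 + n**2 + 3*n + 1.

S(n) = - n^{3} + n^{2} + 3 n + 1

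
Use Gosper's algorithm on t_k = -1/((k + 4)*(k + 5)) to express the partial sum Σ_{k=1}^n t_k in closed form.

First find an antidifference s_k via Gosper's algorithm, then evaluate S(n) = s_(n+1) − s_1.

S(n) = -n/(5*n + 25)

Compute t_(k+1)/t_k: get (k + 4)/(k + 6).
Factor: A=k + 4; B=k + 6; C=1.
Solve (k + 4)·f(k+1) − (k + 5)·f(k) = 1.
deg f ≤ 1 (via 1,1,0).
A polynomial solution: f(k) = k/4.
Then R = B(k−1)f/C = k*(k + 5)/4, so s_k = R(k)·t_k = -k/(4*k + 16).
Check: Δs_k = -1/(k**2 + 9*k + 20). ✓
Σ_(k=1)^n t_k = s_(n+1) − s_(1) = ((-n - 1)/(4*(n + 5))) − (-1/20), i.e. -n/(5*n + 25).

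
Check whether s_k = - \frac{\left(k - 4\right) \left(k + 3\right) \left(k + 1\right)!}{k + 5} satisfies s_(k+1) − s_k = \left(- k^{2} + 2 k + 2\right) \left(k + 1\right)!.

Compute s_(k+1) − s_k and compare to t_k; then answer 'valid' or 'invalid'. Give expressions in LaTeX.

s_(k+1) = -(k - 3)*(k + 4)*factorial(k + 2)/(k + 6)
s_(k+1) − s_k = -(k**4 + 7*k**3 - 56*k - 48)*factorial(k + 1)/((k + 5)*(k + 6))
(s_(k+1) − s_k) − t_k = 2*(k**3 + 3*k**2 - 13*k - 6)*factorial(k + 1)/((k + 5)*(k + 6))

Invalid: residual \frac{2 \left(k^{3} + 3 k^{2} - 13 k - 6\right) \left(k + 1\right)!}{\left(k + 5\right) \left(k + 6\right)} ≠ 0.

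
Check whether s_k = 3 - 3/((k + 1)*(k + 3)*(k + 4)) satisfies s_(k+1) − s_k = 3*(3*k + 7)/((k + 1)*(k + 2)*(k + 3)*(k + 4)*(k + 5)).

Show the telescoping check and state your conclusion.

valid (s_(k+1) − s_k reduces to t_k)

s_(k+1) = 3 - 3/((k + 2)*(k + 4)*(k + 5))
s_(k+1) − s_k = 3*(3*k + 7)/(k**5 + 15*k**4 + 85*k**3 + 225*k**2 + 274*k + 120)
(s_(k+1) − s_k) − t_k = 0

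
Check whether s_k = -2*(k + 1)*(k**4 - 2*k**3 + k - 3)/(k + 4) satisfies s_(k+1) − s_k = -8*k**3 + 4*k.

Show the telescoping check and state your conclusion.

Invalid: residual 6*(3*k**4 + 18*k**3 - 2*k**2 - 9*k + 3)/(k**2 + 9*k + 20) ≠ 0.

s_(k+1) = -2*(k + 2)*(k + (k + 1)**4 - 2*(k + 1)**3 - 2)/(k + 5)
s_(k+1) − s_k = 2*(-4*k**5 - 27*k**4 - 24*k**3 + 12*k**2 + 13*k + 9)/(k**2 + 9*k + 20)
(s_(k+1) − s_k) − t_k = 6*(3*k**4 + 18*k**3 - 2*k**2 - 9*k + 3)/(k**2 + 9*k + 20)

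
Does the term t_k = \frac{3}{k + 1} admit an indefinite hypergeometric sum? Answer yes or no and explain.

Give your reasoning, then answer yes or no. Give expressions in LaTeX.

r(k) = (k + 1)/(k + 2) after simplifying.
A = k + 1, B = k + 2, C = 1.
f must satisfy (k + 1)·f(k+1) − (k + 1)·f(k) = 1.
deg f ≤ 0 (via 1,1,0).
f = c0 ⇒ A·f(k+1) − B(k−1)·f(k) − C = -1. The system {-1 = 0} is inconsistent; no antidifference.

No — key equation has no polynomial f.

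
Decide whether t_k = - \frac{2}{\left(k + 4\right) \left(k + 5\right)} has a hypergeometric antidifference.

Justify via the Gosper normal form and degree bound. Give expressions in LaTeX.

The ratio is (k + 4)/(k + 6).
A = k + 4, B = k + 6, C = 1.
Solve (k + 4)·f(k+1) − (k + 5)·f(k) = 1.
d = 1 from the (1,1,0) case.
Coefficient equations give f(k) = k/4.
Certificate R = B(k−1)f/C = k*(k + 5)/4 gives s_k = -k/(2*k + 8).
s_(k+1) − s_k = -2/(k**2 + 9*k + 20) = t_k.

Yes. s_k = - \frac{k}{2 k + 8}.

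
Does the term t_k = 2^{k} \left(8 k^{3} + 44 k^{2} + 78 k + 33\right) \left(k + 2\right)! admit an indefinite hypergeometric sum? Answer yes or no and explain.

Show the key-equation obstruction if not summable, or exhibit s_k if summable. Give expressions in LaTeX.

Yes. s_k = 2^{k} \left(2 k - 1\right) \left(2 k + 3\right) \left(k + 2\right)!.

r(k) = 2*(8*k**4 + 92*k**3 + 394*k**2 + 733*k + 489)/(8*k**3 + 44*k**2 + 78*k + 33) after simplifying.
Factor: A=2*k + 6; B=1; C=k**3 + 11*k**2/2 + 39*k/4 + 33/8.
f must satisfy (2*k + 6)·f(k+1) − (1)·f(k) = k**3 + 11*k**2/2 + 39*k/4 + 33/8.
From deg A=1, deg B=0, deg C=3: d=2.
A polynomial solution: f(k) = (2*k - 1)*(2*k + 3)/8.
Certificate R = B(k−1)f/C = (2*k - 1)*(2*k + 3)/(8*k**3 + 44*k**2 + 78*k + 33) gives s_k = 2**k*(2*k - 1)*(2*k + 3)*factorial(k + 2).
s_(k+1) − s_k = 2**k*(8*k**3 + 44*k**2 + 78*k + 33)*factorial(k + 2) = t_k.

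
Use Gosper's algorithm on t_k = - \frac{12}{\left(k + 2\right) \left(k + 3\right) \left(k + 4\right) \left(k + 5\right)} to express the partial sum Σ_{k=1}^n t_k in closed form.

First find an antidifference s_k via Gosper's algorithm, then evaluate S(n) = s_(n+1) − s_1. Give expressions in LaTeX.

The ratio is (k + 2)/(k + 6).
Take A(k)=k + 2, B(k)=k + 6, C(k)=1.
Solve (k + 2)·f(k+1) − (k + 5)·f(k) = 1.
From deg A=1, deg B=1, deg C=0: d=3.
Match coefficients ⇒ f(k) = k*(k**2 + 9*k + 26)/72.
So s_k = (B(k−1)f/C)·t_k = (k*(k + 5)*(k**2 + 9*k + 26)/72)·t_k = k*(-k**2 - 9*k - 26)/(6*(k + 2)*(k + 3)*(k + 4)).
Verify: -12/(k**4 + 14*k**3 + 71*k**2 + 154*k + 120) matches t_k.
Evaluate: s_(n+1) = (-n**3 - 12*n**2 - 47*n - 36)/(6*(n**3 + 12*n**2 + 47*n + 60)); subtract s_(1) = -1/10 ⇒ S(n) = n*(-n**2 - 12*n - 47)/(15*(n**3 + 12*n**2 + 47*n + 60)).

S(n) = \frac{n \left(- n^{2} - 12 n - 47\right)}{15 \left(n^{3} + 12 n^{2} + 47 n + 60\right)}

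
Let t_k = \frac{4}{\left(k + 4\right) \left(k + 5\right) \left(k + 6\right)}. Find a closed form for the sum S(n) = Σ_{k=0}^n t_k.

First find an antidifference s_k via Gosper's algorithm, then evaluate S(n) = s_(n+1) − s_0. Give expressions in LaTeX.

r(k) = (k + 4)/(k + 7) after simplifying.
Gosper form: A/B · C(k+1)/C(k) with A=k + 4, B=k + 7, C=1.
f must satisfy (k + 4)·f(k+1) − (k + 6)·f(k) = 1.
From deg A=1, deg B=1, deg C=0: d=2.
Solving with deg f ≤ 2: f(k) = k*(k + 9)/40.
Then R = B(k−1)f/C = k*(k + 6)*(k + 9)/40, so s_k = R(k)·t_k = k*(k + 9)/(10*(k + 4)*(k + 5)).
Verify: 4/(k**3 + 15*k**2 + 74*k + 120) matches t_k.
s_(n+1) = (n**2 + 11*n + 10)/(10*(n**2 + 11*n + 30)) and s_(0) = 0, so S(n) = (n**2 + 11*n + 10)/(10*(n**2 + 11*n + 30)).

S(n) = \frac{n^{2} + 11 n + 10}{10 \left(n^{2} + 11 n + 30\right)}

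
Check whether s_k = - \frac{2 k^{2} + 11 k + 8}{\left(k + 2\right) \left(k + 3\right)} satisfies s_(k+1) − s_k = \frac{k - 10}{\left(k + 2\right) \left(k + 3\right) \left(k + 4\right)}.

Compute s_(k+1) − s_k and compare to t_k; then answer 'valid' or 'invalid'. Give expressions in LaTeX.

valid (s_(k+1) − s_k reduces to t_k)

s_(k+1) = (-11*k - 2*(k + 1)**2 - 19)/((k + 3)*(k + 4))
s_(k+1) − s_k = (k - 10)/(k**3 + 9*k**2 + 26*k + 24)
(s_(k+1) − s_k) − t_k = 0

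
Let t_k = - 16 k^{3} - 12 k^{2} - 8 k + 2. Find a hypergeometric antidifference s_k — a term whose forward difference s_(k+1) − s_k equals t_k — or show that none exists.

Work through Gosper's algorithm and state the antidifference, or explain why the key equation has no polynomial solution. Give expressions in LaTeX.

Ratio r(k) = (8*k**3 + 30*k**2 + 40*k + 17)/(8*k**3 + 6*k**2 + 4*k - 1).
Normal form (A,B,C) = (1, 1, k**3 + 3*k**2/4 + k/2 - 1/8).
f must satisfy (1)·f(k+1) − (1)·f(k) = k**3 + 3*k**2/4 + k/2 - 1/8.
deg f ≤ 4 (via 0,0,3).
A polynomial solution: f(k) = k*(2*k**3 - 2*k**2 + k - 2)/8.
Certificate R = B(k−1)f/C = k*(2*k**3 - 2*k**2 + k - 2)/(8*k**3 + 6*k**2 + 4*k - 1) gives s_k = 2*k*(-2*k**3 + 2*k**2 - k + 2).
s_(k+1) − s_k = -16*k**3 - 12*k**2 - 8*k + 2 = t_k.

s_k = 2 k \left(- 2 k^{3} + 2 k^{2} - k + 2\right)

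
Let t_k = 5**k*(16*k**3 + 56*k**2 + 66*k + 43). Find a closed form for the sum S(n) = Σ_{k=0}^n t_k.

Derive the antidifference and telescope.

S(n) = 20*5**n*n**3 + 55*5**n*n**2 + 70*5**n*n + 45*5**n - 2

Ratio r(k) = 5*(16*k**3 + 104*k**2 + 226*k + 181)/(16*k**3 + 56*k**2 + 66*k + 43).
So A=5 and B=1, with C=k**3 + 7*k**2/2 + 33*k/8 + 43/16.
Need (5)·f(k+1) − (1)·f(k) = k**3 + 7*k**2/2 + 33*k/8 + 43/16.
Bound: deg f ≤ 3.
Solving with deg f ≤ 3: f(k) = (4*k**3 - k**2 + 4*k + 2)/16.
Get s_k = R·t_k = 5**k*(4*k**3 - k**2 + 4*k + 2) with R(k) = B(k−1)f(k)/C(k) = (4*k**3 - k**2 + 4*k + 2)/(16*k**3 + 56*k**2 + 66*k + 43).
Verify: 5**k*(16*k**3 + 56*k**2 + 66*k + 43) matches t_k.
s_(n+1) = 5**(n + 1)*(4*n**3 + 11*n**2 + 14*n + 9) and s_(0) = 2, so S(n) = 20*5**n*n**3 + 55*5**n*n**2 + 70*5**n*n + 45*5**n - 2.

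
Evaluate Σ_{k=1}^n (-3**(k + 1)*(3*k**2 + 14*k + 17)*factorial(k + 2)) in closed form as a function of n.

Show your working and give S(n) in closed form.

S(n) = -9*3**n*n*factorial(n + 3) - 18*3**n*factorial(n + 3) + 108

t_(k+1)/t_k = 3*(3*k**3 + 29*k**2 + 94*k + 102)/(3*k**2 + 14*k + 17).
Factor: A=3*k + 9; B=1; C=k**2 + 14*k/3 + 17/3.
Key eq: (3*k + 9)·f(k+1) = (1)·f(k) + (k**2 + 14*k/3 + 17/3).
Bound: deg f ≤ 1.
Coefficient equations give f(k) = (k + 1)/3.
R(k) = B(k−1)·f(k)/C(k) = (k + 1)/(3*k**2 + 14*k + 17); s_k = R·t_k = -3**(k + 1)*(k + 1)*factorial(k + 2).
Verify: -3**(k + 1)*(3*k**2 + 14*k + 17)*factorial(k + 2) matches t_k.
s_(n+1) = -3**(n + 2)*(n + 2)*factorial(n + 3) and s_(1) = -108, so S(n) = -9*3**n*n*factorial(n + 3) - 18*3**n*factorial(n + 3) + 108.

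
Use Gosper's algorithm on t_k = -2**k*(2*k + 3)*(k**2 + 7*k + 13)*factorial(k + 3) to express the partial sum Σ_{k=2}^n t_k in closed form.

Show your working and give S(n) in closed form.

S(n) = -2*2**n*n**2*factorial(n + 4) - 10*2**n*n*factorial(n + 4) - 10*2**n*factorial(n + 4) + 5280

t_(k+1)/t_k = 2*(k + 4)*(2*k + 5)*(7*k + (k + 1)**2 + 20)/((2*k + 3)*(k**2 + 7*k + 13)).
A = 2*k + 8, B = 1, C = k**3 + 17*k**2/2 + 47*k/2 + 39/2.
Need (2*k + 8)·f(k+1) − (1)·f(k) = k**3 + 17*k**2/2 + 47*k/2 + 39/2.
Bound: deg f ≤ 2.
Coefficient equations give f(k) = (k**2 + 3*k + 1)/2.
So s_k = (B(k−1)f/C)·t_k = ((k**2 + 3*k + 1)/((2*k + 3)*(k**2 + 7*k + 13)))·t_k = -2**k*(k**2 + 3*k + 1)*factorial(k + 3).
s_(k+1) − s_k = -2**k*(2*k + 3)*(k**2 + 7*k + 13)*factorial(k + 3) = t_k.
s_(n+1) = -2**(n + 1)*(n**2 + 5*n + 5)*factorial(n + 4) and s_(2) = -5280, so S(n) = -2*2**n*n**2*factorial(n + 4) - 10*2**n*n*factorial(n + 4) - 10*2**n*factorial(n + 4) + 5280.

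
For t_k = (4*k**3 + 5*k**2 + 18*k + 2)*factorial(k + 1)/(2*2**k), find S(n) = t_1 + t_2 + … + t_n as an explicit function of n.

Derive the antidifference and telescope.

r(k) = (4*k**4 + 25*k**3 + 74*k**2 + 109*k + 58)/(2*(4*k**3 + 5*k**2 + 18*k + 2)) after simplifying.
Gosper form: A/B · C(k+1)/C(k) with A=k/2 + 1, B=1, C=k**3 + 5*k**2/4 + 9*k/2 + 1/2.
Set up (k/2 + 1)·f(k+1) − (1)·f(k) − (k**3 + 5*k**2/4 + 9*k/2 + 1/2) = 0.
From deg A=1, deg B=0, deg C=3: d=2.
Solve for f: f(k) = (4*k**2 - 3*k + 1)/2 (degree 2 ≤ 2).
R(k) = B(k−1)·f(k)/C(k) = 2*(4*k**2 - 3*k + 1)/(4*k**3 + 5*k**2 + 18*k + 2); s_k = R·t_k = (4*k**2 - 3*k + 1)*factorial(k + 1)/2**k.
Δs = (4*k**3 + 5*k**2 + 18*k + 2)*factorial(k + 1)/(2*2**k), as required.
Telescope: S(n) = s_(n+1) − s_(1) = 2**(-n - 1)*(4*n**2 + 5*n + 2)*factorial(n + 2) − (2) = 2**(-n - 1)*(-2**(n + 2) + 4*n**4*factorial(n) + 17*n**3*factorial(n) + 25*n**2*factorial(n) + 16*n*factorial(n) + 4*factorial(n)).

S(n) = 2**(-n - 1)*(-2**(n + 2) + 4*n**4*factorial(n) + 17*n**3*factorial(n) + 25*n**2*factorial(n) + 16*n*factorial(n) + 4*factorial(n))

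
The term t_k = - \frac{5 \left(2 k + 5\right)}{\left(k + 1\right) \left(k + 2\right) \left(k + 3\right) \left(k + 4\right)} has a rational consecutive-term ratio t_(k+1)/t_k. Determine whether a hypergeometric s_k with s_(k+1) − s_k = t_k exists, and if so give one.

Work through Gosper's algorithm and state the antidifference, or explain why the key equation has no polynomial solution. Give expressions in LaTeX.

s_k = \frac{5 k \left(- k - 4\right)}{3 \left(k^{2} + 4 k + 3\right)}

Ratio r(k) = (k + 1)*(2*k + 7)/((k + 5)*(2*k + 5)).
Normal form (A,B,C) = (k + 1, k + 5, k + 5/2).
Set up (k + 1)·f(k+1) − (k + 4)·f(k) − (k + 5/2) = 0.
Bound: deg f ≤ 3.
A polynomial solution: f(k) = k*(k + 2)*(k + 4)/6.
Then R = B(k−1)f/C = k*(k + 2)*(k + 4)**2/(3*(2*k + 5)), so s_k = R(k)·t_k = 5*k*(-k - 4)/(3*(k**2 + 4*k + 3)).
Δs = 5*(-2*k - 5)/(k**4 + 10*k**3 + 35*k**2 + 50*k + 24), as required.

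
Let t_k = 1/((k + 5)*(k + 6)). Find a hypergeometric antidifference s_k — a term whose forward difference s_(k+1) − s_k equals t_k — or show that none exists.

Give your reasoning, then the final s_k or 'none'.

s_k = k/(5*(k + 5))

The ratio is (k + 5)/(k + 7).
Take A(k)=k + 5, B(k)=k + 7, C(k)=1.
Solve (k + 5)·f(k+1) − (k + 6)·f(k) = 1.
deg f ≤ 1 (via 1,1,0).
Solving with deg f ≤ 1: f(k) = k/5.
R(k) = B(k−1)·f(k)/C(k) = k*(k + 6)/5; s_k = R·t_k = k/(5*(k + 5)).
Verify: 1/(k**2 + 11*k + 30) matches t_k.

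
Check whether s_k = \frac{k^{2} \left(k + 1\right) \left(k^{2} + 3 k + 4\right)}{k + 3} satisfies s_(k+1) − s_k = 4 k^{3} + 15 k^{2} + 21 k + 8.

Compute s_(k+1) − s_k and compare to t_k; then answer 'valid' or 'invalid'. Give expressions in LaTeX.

Invalid: residual \frac{2 \left(- 3 k^{4} - 24 k^{3} - 62 k^{2} - 71 k - 24\right)}{k^{2} + 7 k + 12} ≠ 0.

s_(k+1) = (k + 1)**2*(k + 2)*(3*k + (k + 1)**2 + 7)/(k + 4)
s_(k+1) − s_k = (4*k**5 + 37*k**4 + 126*k**3 + 211*k**2 + 166*k + 48)/(k**2 + 7*k + 12)
(s_(k+1) − s_k) − t_k = 2*(-3*k**4 - 24*k**3 - 62*k**2 - 71*k - 24)/(k**2 + 7*k + 12)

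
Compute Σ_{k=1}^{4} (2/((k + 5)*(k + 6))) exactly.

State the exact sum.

Σ = 2/15

Ratio r(k) = (k + 5)/(k + 7).
Gosper form: A/B · C(k+1)/C(k) with A=k + 5, B=k + 7, C=1.
f must satisfy (k + 5)·f(k+1) − (k + 6)·f(k) = 1.
deg f ≤ 1 (via 1,1,0).
A polynomial solution: f(k) = k/5.
Get s_k = R·t_k = 2*k/(5*(k + 5)) with R(k) = B(k−1)f(k)/C(k) = k*(k + 6)/5.
s_(k+1) − s_k = 2/(k**2 + 11*k + 30) = t_k.
Σ_(k=1)^(4) t_k = s_(5) − s_(1) = 1/5 − (1/15) = 2/15.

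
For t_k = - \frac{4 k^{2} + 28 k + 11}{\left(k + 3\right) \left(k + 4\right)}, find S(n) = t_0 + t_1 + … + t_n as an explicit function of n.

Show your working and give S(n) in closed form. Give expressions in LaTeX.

Step 1: r(k) = (k + 3)*(28*k + 4*(k + 1)**2 + 39)/((k + 5)*(4*k**2 + 28*k + 11)).
Gosper form: A/B · C(k+1)/C(k) with A=k + 3, B=k + 5, C=k**2 + 7*k + 11/4.
Key eq: (k + 3)·f(k+1) = (k + 4)·f(k) + (k**2 + 7*k + 11/4).
From deg A=1, deg B=1, deg C=2: d=2.
Coefficient equations give f(k) = k*(12*k - 1)/12.
Then R = B(k−1)f/C = k*(k + 4)*(12*k - 1)/(3*(4*k**2 + 28*k + 11)), so s_k = R(k)·t_k = k*(1 - 12*k)/(3*(k + 3)).
Check: Δs_k = (-4*k**2 - 28*k - 11)/(k**2 + 7*k + 12). ✓
s_(n+1) = (-12*n**2 - 23*n - 11)/(3*(n + 4)) and s_(0) = 0, so S(n) = (-12*n**2 - 23*n - 11)/(3*(n + 4)).

S(n) = \frac{- 12 n^{2} - 23 n - 11}{3 \left(n + 4\right)}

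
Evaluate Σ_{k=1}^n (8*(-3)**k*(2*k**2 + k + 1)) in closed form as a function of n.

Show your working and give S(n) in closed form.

S(n) = 12*(-3)**n*n**2 + 12*(-3)**n*n + 6*(-3)**n - 6

Ratio r(k) = 3*(-2*k**2 - 5*k - 4)/(2*k**2 + k + 1).
Take A(k)=-3, B(k)=1, C(k)=k**2 + k/2 + 1/2.
Need (-3)·f(k+1) − (1)·f(k) = k**2 + k/2 + 1/2.
deg f ≤ 2 (via 0,0,2).
Coefficient equations give f(k) = -(2*k**2 - 2*k + 1)/8.
Then R = B(k−1)f/C = -(2*k**2 - 2*k + 1)/(4*(2*k**2 + k + 1)), so s_k = R(k)·t_k = (-3)**k*(-4*k**2 + 4*k - 2).
s_(k+1) − s_k = 8*(-3)**k*(2*k**2 + k + 1) = t_k.
Telescope: S(n) = s_(n+1) − s_(1) = 6*(-3)**n*(2*n**2 + 2*n + 1) − (6) = 12*(-3)**n*n**2 + 12*(-3)**n*n + 6*(-3)**n - 6.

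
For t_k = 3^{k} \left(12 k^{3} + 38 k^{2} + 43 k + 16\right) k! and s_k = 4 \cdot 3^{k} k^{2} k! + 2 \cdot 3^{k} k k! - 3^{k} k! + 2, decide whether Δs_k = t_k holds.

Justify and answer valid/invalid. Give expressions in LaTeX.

Valid: the claim telescopes to t_k.

s_(k+1) = 12*3**k*k**3*factorial(k) + 42*3**k*k**2*factorial(k) + 45*3**k*k*factorial(k) + 15*3**k*factorial(k) + 2
s_(k+1) − s_k = 3**k*(12*k**3 + 38*k**2 + 43*k + 16)*factorial(k)
(s_(k+1) − s_k) − t_k = 0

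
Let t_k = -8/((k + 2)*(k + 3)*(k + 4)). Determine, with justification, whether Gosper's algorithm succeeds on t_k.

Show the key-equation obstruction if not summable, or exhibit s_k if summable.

Step 1: r(k) = (k + 2)/(k + 5).
So A=k + 2 and B=k + 5, with C=1.
f must satisfy (k + 2)·f(k+1) − (k + 4)·f(k) = 1.
Degrees (1,1,0) ⇒ d ≤ 2.
A polynomial solution: f(k) = k*(k + 5)/12.
Certificate R = B(k−1)f/C = k*(k + 4)*(k + 5)/12 gives s_k = 2*k*(-k - 5)/(3*(k + 2)*(k + 3)).
s_(k+1) − s_k = -8/(k**3 + 9*k**2 + 26*k + 24) = t_k.

Yes. s_k = 2*k*(-k - 5)/(3*(k + 2)*(k + 3)).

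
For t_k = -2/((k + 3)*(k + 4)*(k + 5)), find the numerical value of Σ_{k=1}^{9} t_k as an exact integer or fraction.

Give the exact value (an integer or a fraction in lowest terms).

Σ = -81/1820

Compute t_(k+1)/t_k: get (k + 3)/(k + 6).
Gosper form: A/B · C(k+1)/C(k) with A=k + 3, B=k + 6, C=1.
Solve (k + 3)·f(k+1) − (k + 5)·f(k) = 1.
Bound: deg f ≤ 2.
Match coefficients ⇒ f(k) = k*(k + 7)/24.
R(k) = B(k−1)·f(k)/C(k) = k*(k + 5)*(k + 7)/24; s_k = R·t_k = k*(-k - 7)/(12*(k + 3)*(k + 4)).
Check: Δs_k = -2/(k**3 + 12*k**2 + 47*k + 60). ✓
Sum = s_(10) − s_(1); s_(10) = -85/1092, s_(1) = -1/30 ⇒ -81/1820.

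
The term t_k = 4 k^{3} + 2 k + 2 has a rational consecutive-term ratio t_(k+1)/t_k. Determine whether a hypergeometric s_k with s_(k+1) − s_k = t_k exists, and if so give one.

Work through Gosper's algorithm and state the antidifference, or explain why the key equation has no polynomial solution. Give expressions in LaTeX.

s_k = k \left(k^{3} - 2 k^{2} + 2 k + 1\right)

Compute t_(k+1)/t_k: get (k + 2*(k + 1)**3 + 2)/(2*k**3 + k + 1).
So A=1 and B=1, with C=k**3 + k/2 + 1/2.
Solve (1)·f(k+1) − (1)·f(k) = k**3 + k/2 + 1/2.
deg f ≤ 4 (via 0,0,3).
Coefficient equations give f(k) = k*(k**3 - 2*k**2 + 2*k + 1)/4.
So s_k = (B(k−1)f/C)·t_k = (k*(k**3 - 2*k**2 + 2*k + 1)/(2*(2*k**3 + k + 1)))·t_k = k*(k**3 - 2*k**2 + 2*k + 1).
Verify: 4*k**3 + 2*k + 2 matches t_k.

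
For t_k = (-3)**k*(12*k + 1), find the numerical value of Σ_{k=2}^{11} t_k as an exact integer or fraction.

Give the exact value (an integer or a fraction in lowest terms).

r(k) = 3*(-12*k - 13)/(12*k + 1) after simplifying.
Normal form (A,B,C) = (-3, 1, k + 1/12).
Solve (-3)·f(k+1) − (1)·f(k) = k + 1/12.
d = 1 from the (0,0,1) case.
Match coefficients ⇒ f(k) = -(3*k - 2)/12.
Get s_k = R·t_k = (-3)**k*(2 - 3*k) with R(k) = B(k−1)f(k)/C(k) = -(3*k - 2)/(12*k + 1).
Verify: (-3)**k*(12*k + 1) matches t_k.
Sum = s_(12) − s_(2); s_(12) = -18068994, s_(2) = -36 ⇒ -18068958.

Σ = -18068958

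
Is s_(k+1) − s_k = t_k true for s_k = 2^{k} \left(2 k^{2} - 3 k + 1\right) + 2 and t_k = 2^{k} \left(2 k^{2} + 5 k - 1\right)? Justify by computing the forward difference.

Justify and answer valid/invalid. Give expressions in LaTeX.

s_(k+1) = 4*2**k*k**2 + 2*2**k*k + 2
s_(k+1) − s_k = 2**k*(2*k**2 + 5*k - 1)
(s_(k+1) − s_k) − t_k = 0

valid; difference matches t_k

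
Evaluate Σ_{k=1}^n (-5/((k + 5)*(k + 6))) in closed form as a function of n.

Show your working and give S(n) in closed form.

S(n) = -5*n/(6*n + 36)

Step 1: r(k) = (k + 5)/(k + 7).
Take A(k)=k + 5, B(k)=k + 7, C(k)=1.
Need (k + 5)·f(k+1) − (k + 6)·f(k) = 1.
Degrees (1,1,0) ⇒ d ≤ 1.
A polynomial solution: f(k) = k/5.
Certificate R = B(k−1)f/C = k*(k + 6)/5 gives s_k = -k/(k + 5).
s_(k+1) − s_k = -5/(k**2 + 11*k + 30) = t_k.
s_(n+1) = (-n - 1)/(n + 6) and s_(1) = -1/6, so S(n) = -5*n/(6*n + 36).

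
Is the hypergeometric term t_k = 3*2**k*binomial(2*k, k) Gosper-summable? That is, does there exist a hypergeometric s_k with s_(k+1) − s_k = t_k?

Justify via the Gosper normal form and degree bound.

No — negative degree bound, so no certificate f.

Ratio r(k) = 4*(2*k + 1)/(k + 1).
A = 8*k + 4, B = k + 1, C = 1.
f must satisfy (8*k + 4)·f(k+1) − (k)·f(k) = 1.
Bound: deg f ≤ -1.
Bound -1 < 0, so the key equation has no polynomial solution.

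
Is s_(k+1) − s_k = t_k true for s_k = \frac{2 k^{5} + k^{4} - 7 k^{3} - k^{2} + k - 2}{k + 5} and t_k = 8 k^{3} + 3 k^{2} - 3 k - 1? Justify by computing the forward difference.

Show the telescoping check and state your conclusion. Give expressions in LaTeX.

Invalid: residual \frac{3 \left(- 6 k^{4} - 46 k^{3} - 13 k^{2} + 17 k + 4\right)}{k^{2} + 11 k + 30} ≠ 0.

s_(k+1) = (2*k**5 + 11*k**4 + 17*k**3 + 4*k**2 - 8*k - 6)/(k + 6)
s_(k+1) − s_k = (8*k**5 + 73*k**4 + 132*k**3 + 17*k**2 - 50*k - 18)/(k**2 + 11*k + 30)
(s_(k+1) − s_k) − t_k = 3*(-6*k**4 - 46*k**3 - 13*k**2 + 17*k + 4)/(k**2 + 11*k + 30)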